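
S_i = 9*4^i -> [9, 36, 144, 576, 2304]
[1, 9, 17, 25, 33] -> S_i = 1 + 8*i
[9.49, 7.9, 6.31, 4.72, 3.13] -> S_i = 9.49 + -1.59*i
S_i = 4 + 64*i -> [4, 68, 132, 196, 260]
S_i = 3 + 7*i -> [3, 10, 17, 24, 31]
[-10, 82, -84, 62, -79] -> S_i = Random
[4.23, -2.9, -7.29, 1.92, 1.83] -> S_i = Random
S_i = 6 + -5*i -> [6, 1, -4, -9, -14]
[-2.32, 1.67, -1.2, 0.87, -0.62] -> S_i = -2.32*(-0.72)^i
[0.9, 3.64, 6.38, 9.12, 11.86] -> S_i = 0.90 + 2.74*i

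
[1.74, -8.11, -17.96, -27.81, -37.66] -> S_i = 1.74 + -9.85*i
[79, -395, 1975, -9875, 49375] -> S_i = 79*-5^i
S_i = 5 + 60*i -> [5, 65, 125, 185, 245]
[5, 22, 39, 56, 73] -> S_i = 5 + 17*i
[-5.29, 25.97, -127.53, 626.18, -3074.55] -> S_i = -5.29*(-4.91)^i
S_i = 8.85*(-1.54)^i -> [8.85, -13.63, 20.99, -32.32, 49.78]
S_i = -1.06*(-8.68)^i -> [-1.06, 9.2, -79.86, 693.21, -6017.07]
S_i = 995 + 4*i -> [995, 999, 1003, 1007, 1011]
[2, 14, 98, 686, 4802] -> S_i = 2*7^i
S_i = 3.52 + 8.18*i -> [3.52, 11.7, 19.88, 28.06, 36.24]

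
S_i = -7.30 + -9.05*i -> [-7.3, -16.35, -25.4, -34.45, -43.5]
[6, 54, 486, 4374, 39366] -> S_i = 6*9^i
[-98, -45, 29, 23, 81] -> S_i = Random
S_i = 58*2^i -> [58, 116, 232, 464, 928]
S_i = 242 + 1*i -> [242, 243, 244, 245, 246]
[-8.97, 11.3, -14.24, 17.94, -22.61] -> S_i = -8.97*(-1.26)^i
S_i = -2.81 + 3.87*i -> [-2.81, 1.06, 4.93, 8.8, 12.67]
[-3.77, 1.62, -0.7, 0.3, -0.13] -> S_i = -3.77*(-0.43)^i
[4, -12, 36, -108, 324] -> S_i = 4*-3^i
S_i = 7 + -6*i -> [7, 1, -5, -11, -17]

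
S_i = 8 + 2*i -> [8, 10, 12, 14, 16]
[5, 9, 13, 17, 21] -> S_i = 5 + 4*i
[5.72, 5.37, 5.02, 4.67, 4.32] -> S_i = 5.72 + -0.35*i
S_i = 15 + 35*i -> [15, 50, 85, 120, 155]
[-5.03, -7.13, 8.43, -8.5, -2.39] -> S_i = Random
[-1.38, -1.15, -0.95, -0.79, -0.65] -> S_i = -1.38*0.83^i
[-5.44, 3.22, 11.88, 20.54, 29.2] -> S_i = -5.44 + 8.66*i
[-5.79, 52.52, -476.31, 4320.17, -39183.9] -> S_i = -5.79*(-9.07)^i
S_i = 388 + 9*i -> [388, 397, 406, 415, 424]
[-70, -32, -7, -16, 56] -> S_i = Random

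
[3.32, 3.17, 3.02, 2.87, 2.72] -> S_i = 3.32 + -0.15*i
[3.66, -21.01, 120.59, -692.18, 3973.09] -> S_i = 3.66*(-5.74)^i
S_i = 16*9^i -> [16, 144, 1296, 11664, 104976]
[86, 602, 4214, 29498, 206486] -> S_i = 86*7^i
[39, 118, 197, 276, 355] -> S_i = 39 + 79*i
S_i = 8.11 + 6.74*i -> [8.11, 14.85, 21.59, 28.33, 35.07]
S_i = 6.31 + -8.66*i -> [6.31, -2.35, -11.01, -19.67, -28.33]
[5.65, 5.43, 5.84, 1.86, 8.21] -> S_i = Random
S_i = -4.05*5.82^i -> [-4.05, -23.57, -137.18, -798.41, -4646.72]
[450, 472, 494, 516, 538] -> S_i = 450 + 22*i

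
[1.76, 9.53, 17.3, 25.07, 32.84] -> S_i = 1.76 + 7.77*i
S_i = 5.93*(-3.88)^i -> [5.93, -23.01, 89.27, -346.38, 1343.95]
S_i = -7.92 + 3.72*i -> [-7.92, -4.2, -0.48, 3.24, 6.96]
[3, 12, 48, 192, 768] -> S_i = 3*4^i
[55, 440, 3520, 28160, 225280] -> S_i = 55*8^i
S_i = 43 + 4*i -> [43, 47, 51, 55, 59]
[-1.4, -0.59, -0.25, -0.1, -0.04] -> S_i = -1.40*0.42^i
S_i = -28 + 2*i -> [-28, -26, -24, -22, -20]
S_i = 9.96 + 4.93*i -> [9.96, 14.89, 19.82, 24.75, 29.68]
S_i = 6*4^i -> [6, 24, 96, 384, 1536]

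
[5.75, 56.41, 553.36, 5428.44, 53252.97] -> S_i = 5.75*9.81^i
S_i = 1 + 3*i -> [1, 4, 7, 10, 13]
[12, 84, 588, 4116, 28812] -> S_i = 12*7^i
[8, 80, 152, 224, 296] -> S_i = 8 + 72*i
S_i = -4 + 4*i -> [-4, 0, 4, 8, 12]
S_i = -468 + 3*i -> [-468, -465, -462, -459, -456]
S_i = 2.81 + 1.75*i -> [2.81, 4.56, 6.31, 8.06, 9.81]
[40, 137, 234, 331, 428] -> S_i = 40 + 97*i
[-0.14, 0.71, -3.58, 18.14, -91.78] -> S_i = -0.14*(-5.06)^i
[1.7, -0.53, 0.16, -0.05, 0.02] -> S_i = 1.70*(-0.31)^i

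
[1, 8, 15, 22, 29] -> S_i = 1 + 7*i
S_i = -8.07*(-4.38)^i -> [-8.07, 35.35, -154.82, 678.1, -2970.09]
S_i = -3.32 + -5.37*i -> [-3.32, -8.69, -14.06, -19.43, -24.8]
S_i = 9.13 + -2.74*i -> [9.13, 6.39, 3.65, 0.91, -1.83]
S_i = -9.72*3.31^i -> [-9.72, -32.17, -106.49, -352.49, -1166.75]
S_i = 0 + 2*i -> [0, 2, 4, 6, 8]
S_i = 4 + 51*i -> [4, 55, 106, 157, 208]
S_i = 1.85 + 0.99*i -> [1.85, 2.84, 3.83, 4.82, 5.81]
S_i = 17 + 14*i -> [17, 31, 45, 59, 73]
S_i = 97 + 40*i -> [97, 137, 177, 217, 257]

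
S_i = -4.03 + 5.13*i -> [-4.03, 1.1, 6.23, 11.36, 16.49]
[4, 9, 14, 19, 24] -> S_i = 4 + 5*i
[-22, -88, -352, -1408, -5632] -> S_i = -22*4^i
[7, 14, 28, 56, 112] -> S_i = 7*2^i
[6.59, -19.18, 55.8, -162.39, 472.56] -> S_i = 6.59*(-2.91)^i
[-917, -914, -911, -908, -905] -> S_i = -917 + 3*i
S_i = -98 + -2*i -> [-98, -100, -102, -104, -106]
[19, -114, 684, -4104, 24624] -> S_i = 19*-6^i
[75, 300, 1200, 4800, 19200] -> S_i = 75*4^i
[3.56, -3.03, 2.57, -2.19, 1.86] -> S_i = 3.56*(-0.85)^i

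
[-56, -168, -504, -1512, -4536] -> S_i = -56*3^i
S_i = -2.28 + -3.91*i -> [-2.28, -6.19, -10.1, -14.01, -17.92]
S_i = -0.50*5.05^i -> [-0.5, -2.52, -12.75, -64.39, -325.19]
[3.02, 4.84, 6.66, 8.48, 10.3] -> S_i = 3.02 + 1.82*i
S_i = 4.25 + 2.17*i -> [4.25, 6.42, 8.59, 10.76, 12.93]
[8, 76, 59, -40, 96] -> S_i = Random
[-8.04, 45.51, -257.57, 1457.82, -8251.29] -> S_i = -8.04*(-5.66)^i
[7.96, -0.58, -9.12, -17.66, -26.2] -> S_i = 7.96 + -8.54*i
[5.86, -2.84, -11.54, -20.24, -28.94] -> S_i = 5.86 + -8.70*i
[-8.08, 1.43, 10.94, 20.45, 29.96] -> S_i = -8.08 + 9.51*i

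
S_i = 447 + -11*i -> [447, 436, 425, 414, 403]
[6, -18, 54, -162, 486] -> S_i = 6*-3^i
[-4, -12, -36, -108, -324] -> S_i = -4*3^i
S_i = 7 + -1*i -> [7, 6, 5, 4, 3]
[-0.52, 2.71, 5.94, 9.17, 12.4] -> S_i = -0.52 + 3.23*i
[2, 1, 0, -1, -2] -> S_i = 2 + -1*i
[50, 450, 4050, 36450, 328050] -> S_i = 50*9^i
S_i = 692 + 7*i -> [692, 699, 706, 713, 720]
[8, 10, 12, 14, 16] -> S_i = 8 + 2*i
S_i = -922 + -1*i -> [-922, -923, -924, -925, -926]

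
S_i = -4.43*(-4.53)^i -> [-4.43, 20.07, -90.91, 411.81, -1865.51]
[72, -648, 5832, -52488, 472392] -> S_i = 72*-9^i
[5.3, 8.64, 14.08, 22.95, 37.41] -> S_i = 5.30*1.63^i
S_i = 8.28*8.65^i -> [8.28, 71.62, 619.53, 5358.94, 46354.81]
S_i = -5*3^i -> [-5, -15, -45, -135, -405]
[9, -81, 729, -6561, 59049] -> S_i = 9*-9^i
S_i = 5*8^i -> [5, 40, 320, 2560, 20480]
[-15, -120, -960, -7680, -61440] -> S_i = -15*8^i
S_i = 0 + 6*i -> [0, 6, 12, 18, 24]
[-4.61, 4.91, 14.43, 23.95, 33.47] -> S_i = -4.61 + 9.52*i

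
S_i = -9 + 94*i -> [-9, 85, 179, 273, 367]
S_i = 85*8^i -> [85, 680, 5440, 43520, 348160]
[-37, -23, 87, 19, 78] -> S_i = Random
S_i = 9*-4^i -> [9, -36, 144, -576, 2304]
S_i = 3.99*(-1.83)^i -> [3.99, -7.3, 13.36, -24.45, 44.75]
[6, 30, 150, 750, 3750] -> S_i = 6*5^i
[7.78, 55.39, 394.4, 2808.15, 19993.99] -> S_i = 7.78*7.12^i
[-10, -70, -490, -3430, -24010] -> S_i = -10*7^i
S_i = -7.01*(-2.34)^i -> [-7.01, 16.4, -38.38, 89.82, -210.18]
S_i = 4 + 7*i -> [4, 11, 18, 25, 32]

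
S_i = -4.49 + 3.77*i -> [-4.49, -0.72, 3.05, 6.82, 10.59]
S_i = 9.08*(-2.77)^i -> [9.08, -25.15, 69.67, -192.99, 534.57]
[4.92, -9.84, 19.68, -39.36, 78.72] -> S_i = 4.92*(-2.00)^i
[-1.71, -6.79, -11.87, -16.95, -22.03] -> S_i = -1.71 + -5.08*i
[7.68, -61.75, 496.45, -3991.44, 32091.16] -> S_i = 7.68*(-8.04)^i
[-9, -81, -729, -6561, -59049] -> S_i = -9*9^i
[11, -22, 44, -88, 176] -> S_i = 11*-2^i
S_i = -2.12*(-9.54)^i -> [-2.12, 20.22, -192.94, 1840.69, -17560.2]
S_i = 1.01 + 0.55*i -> [1.01, 1.56, 2.11, 2.66, 3.21]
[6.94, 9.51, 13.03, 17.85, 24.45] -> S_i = 6.94*1.37^i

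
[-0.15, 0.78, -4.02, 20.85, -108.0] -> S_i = -0.15*(-5.18)^i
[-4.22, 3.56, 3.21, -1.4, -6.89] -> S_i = Random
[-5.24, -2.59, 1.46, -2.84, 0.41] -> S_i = Random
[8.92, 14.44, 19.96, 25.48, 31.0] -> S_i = 8.92 + 5.52*i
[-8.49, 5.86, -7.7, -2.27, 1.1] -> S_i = Random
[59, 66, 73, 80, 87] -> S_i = 59 + 7*i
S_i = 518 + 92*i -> [518, 610, 702, 794, 886]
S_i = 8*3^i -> [8, 24, 72, 216, 648]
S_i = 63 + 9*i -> [63, 72, 81, 90, 99]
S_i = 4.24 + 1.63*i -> [4.24, 5.87, 7.5, 9.13, 10.76]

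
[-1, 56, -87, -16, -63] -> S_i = Random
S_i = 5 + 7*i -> [5, 12, 19, 26, 33]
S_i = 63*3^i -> [63, 189, 567, 1701, 5103]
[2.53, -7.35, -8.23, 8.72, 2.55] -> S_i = Random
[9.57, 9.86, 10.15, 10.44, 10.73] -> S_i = 9.57 + 0.29*i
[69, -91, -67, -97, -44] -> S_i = Random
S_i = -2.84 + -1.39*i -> [-2.84, -4.23, -5.62, -7.01, -8.4]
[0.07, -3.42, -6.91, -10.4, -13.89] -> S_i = 0.07 + -3.49*i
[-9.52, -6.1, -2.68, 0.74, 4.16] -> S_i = -9.52 + 3.42*i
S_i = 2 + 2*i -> [2, 4, 6, 8, 10]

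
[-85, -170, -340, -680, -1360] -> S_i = -85*2^i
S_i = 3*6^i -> [3, 18, 108, 648, 3888]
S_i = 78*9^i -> [78, 702, 6318, 56862, 511758]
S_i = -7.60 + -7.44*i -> [-7.6, -15.04, -22.48, -29.92, -37.36]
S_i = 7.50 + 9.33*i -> [7.5, 16.83, 26.16, 35.49, 44.82]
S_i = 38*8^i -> [38, 304, 2432, 19456, 155648]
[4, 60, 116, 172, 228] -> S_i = 4 + 56*i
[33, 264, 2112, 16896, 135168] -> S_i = 33*8^i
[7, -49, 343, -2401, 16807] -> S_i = 7*-7^i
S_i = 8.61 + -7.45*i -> [8.61, 1.16, -6.29, -13.74, -21.19]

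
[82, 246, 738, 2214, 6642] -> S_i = 82*3^i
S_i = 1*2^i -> [1, 2, 4, 8, 16]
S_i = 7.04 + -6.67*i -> [7.04, 0.37, -6.3, -12.97, -19.64]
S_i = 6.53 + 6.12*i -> [6.53, 12.65, 18.77, 24.89, 31.01]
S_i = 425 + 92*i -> [425, 517, 609, 701, 793]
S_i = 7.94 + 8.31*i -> [7.94, 16.25, 24.56, 32.87, 41.18]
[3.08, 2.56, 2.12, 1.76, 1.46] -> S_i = 3.08*0.83^i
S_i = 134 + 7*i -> [134, 141, 148, 155, 162]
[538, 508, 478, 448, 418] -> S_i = 538 + -30*i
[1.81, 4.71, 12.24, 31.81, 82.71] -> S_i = 1.81*2.60^i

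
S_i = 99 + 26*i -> [99, 125, 151, 177, 203]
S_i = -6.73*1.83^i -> [-6.73, -12.32, -22.54, -41.24, -75.48]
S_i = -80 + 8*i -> [-80, -72, -64, -56, -48]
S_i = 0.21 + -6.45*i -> [0.21, -6.24, -12.69, -19.14, -25.59]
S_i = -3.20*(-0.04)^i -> [-3.2, 0.13, -0.01, 0.0, -0.0]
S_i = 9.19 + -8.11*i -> [9.19, 1.08, -7.03, -15.14, -23.25]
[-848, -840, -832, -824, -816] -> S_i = -848 + 8*i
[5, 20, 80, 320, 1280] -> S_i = 5*4^i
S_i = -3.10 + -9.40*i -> [-3.1, -12.5, -21.9, -31.3, -40.7]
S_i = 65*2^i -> [65, 130, 260, 520, 1040]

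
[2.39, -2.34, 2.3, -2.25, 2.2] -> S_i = 2.39*(-0.98)^i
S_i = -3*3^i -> [-3, -9, -27, -81, -243]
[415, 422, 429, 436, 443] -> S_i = 415 + 7*i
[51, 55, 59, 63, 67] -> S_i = 51 + 4*i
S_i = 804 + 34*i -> [804, 838, 872, 906, 940]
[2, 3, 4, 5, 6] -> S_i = 2 + 1*i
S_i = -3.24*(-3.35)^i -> [-3.24, 10.85, -36.36, 121.81, -408.06]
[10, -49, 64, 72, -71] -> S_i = Random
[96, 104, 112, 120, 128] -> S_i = 96 + 8*i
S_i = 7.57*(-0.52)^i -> [7.57, -3.94, 2.05, -1.06, 0.55]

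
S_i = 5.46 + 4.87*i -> [5.46, 10.33, 15.2, 20.07, 24.94]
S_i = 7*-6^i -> [7, -42, 252, -1512, 9072]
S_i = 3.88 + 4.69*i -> [3.88, 8.57, 13.26, 17.95, 22.64]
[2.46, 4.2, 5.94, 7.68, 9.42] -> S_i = 2.46 + 1.74*i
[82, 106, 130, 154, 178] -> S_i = 82 + 24*i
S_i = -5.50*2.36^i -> [-5.5, -12.98, -30.63, -72.29, -170.61]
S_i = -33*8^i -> [-33, -264, -2112, -16896, -135168]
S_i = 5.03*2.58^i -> [5.03, 12.98, 33.48, 86.38, 222.87]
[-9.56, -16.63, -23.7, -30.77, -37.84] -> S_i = -9.56 + -7.07*i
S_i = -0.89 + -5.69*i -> [-0.89, -6.58, -12.27, -17.96, -23.65]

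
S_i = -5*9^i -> [-5, -45, -405, -3645, -32805]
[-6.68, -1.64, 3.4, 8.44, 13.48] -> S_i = -6.68 + 5.04*i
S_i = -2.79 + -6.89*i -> [-2.79, -9.68, -16.57, -23.46, -30.35]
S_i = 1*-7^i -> [1, -7, 49, -343, 2401]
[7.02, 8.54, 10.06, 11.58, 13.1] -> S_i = 7.02 + 1.52*i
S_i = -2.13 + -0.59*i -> [-2.13, -2.72, -3.31, -3.9, -4.49]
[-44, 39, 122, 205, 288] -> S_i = -44 + 83*i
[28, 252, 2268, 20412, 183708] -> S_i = 28*9^i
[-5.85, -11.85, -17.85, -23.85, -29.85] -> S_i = -5.85 + -6.00*i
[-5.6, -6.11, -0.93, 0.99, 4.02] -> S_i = Random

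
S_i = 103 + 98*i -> [103, 201, 299, 397, 495]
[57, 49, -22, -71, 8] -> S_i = Random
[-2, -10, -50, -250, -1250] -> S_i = -2*5^i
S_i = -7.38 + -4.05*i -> [-7.38, -11.43, -15.48, -19.53, -23.58]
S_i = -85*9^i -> [-85, -765, -6885, -61965, -557685]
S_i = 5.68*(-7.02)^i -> [5.68, -39.87, 279.91, -1964.99, 13794.21]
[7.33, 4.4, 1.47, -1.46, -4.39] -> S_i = 7.33 + -2.93*i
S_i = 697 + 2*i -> [697, 699, 701, 703, 705]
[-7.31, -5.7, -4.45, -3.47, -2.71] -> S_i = -7.31*0.78^i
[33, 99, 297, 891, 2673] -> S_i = 33*3^i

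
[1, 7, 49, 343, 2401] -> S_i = 1*7^i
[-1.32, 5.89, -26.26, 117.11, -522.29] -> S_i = -1.32*(-4.46)^i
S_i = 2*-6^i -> [2, -12, 72, -432, 2592]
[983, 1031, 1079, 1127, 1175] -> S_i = 983 + 48*i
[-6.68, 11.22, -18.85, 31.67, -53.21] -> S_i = -6.68*(-1.68)^i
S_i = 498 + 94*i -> [498, 592, 686, 780, 874]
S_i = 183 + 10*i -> [183, 193, 203, 213, 223]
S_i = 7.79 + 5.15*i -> [7.79, 12.94, 18.09, 23.24, 28.39]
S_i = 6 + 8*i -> [6, 14, 22, 30, 38]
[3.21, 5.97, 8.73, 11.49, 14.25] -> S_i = 3.21 + 2.76*i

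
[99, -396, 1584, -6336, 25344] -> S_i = 99*-4^i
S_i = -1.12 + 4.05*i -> [-1.12, 2.93, 6.98, 11.03, 15.08]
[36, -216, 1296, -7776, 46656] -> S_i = 36*-6^i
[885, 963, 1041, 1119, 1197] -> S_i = 885 + 78*i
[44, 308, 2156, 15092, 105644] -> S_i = 44*7^i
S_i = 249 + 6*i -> [249, 255, 261, 267, 273]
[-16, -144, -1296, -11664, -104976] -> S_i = -16*9^i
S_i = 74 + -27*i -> [74, 47, 20, -7, -34]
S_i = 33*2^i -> [33, 66, 132, 264, 528]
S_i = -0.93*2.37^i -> [-0.93, -2.2, -5.22, -12.38, -29.34]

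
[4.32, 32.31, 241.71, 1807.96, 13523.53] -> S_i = 4.32*7.48^i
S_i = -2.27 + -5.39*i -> [-2.27, -7.66, -13.05, -18.44, -23.83]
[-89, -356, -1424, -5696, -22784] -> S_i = -89*4^i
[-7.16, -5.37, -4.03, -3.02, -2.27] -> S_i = -7.16*0.75^i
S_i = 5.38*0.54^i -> [5.38, 2.91, 1.57, 0.85, 0.46]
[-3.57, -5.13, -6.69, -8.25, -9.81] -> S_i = -3.57 + -1.56*i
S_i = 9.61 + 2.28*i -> [9.61, 11.89, 14.17, 16.45, 18.73]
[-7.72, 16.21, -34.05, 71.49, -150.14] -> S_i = -7.72*(-2.10)^i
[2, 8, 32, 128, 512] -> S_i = 2*4^i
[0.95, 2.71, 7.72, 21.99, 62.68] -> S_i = 0.95*2.85^i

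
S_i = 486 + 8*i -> [486, 494, 502, 510, 518]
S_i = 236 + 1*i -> [236, 237, 238, 239, 240]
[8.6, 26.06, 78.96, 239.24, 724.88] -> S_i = 8.60*3.03^i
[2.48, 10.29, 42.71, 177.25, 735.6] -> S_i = 2.48*4.15^i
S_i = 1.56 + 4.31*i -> [1.56, 5.87, 10.18, 14.49, 18.8]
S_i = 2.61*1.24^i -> [2.61, 3.24, 4.01, 4.98, 6.17]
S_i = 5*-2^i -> [5, -10, 20, -40, 80]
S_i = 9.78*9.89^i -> [9.78, 96.72, 956.6, 9460.8, 93567.28]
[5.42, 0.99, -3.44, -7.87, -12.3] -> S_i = 5.42 + -4.43*i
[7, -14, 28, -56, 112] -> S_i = 7*-2^i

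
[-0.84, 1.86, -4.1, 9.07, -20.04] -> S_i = -0.84*(-2.21)^i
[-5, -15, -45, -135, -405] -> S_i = -5*3^i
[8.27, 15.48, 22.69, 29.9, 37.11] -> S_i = 8.27 + 7.21*i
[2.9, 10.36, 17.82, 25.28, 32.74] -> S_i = 2.90 + 7.46*i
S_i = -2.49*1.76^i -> [-2.49, -4.38, -7.71, -13.57, -23.89]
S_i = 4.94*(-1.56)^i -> [4.94, -7.71, 12.02, -18.75, 29.26]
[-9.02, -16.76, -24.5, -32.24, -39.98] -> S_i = -9.02 + -7.74*i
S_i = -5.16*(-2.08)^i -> [-5.16, 10.73, -22.32, 46.43, -96.58]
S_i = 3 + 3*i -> [3, 6, 9, 12, 15]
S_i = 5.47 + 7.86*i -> [5.47, 13.33, 21.19, 29.05, 36.91]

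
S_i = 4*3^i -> [4, 12, 36, 108, 324]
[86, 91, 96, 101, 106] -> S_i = 86 + 5*i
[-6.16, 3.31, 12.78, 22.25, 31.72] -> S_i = -6.16 + 9.47*i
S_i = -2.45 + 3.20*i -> [-2.45, 0.75, 3.95, 7.15, 10.35]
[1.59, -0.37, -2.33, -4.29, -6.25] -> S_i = 1.59 + -1.96*i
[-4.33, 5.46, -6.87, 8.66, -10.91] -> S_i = -4.33*(-1.26)^i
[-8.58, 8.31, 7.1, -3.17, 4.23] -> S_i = Random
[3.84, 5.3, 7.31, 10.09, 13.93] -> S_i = 3.84*1.38^i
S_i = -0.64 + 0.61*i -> [-0.64, -0.03, 0.58, 1.19, 1.8]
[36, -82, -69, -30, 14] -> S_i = Random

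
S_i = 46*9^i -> [46, 414, 3726, 33534, 301806]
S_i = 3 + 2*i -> [3, 5, 7, 9, 11]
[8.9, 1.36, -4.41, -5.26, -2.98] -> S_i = Random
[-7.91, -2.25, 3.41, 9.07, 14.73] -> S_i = -7.91 + 5.66*i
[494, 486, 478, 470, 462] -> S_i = 494 + -8*i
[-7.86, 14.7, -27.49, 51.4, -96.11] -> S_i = -7.86*(-1.87)^i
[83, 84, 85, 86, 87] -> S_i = 83 + 1*i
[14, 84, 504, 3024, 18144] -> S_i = 14*6^i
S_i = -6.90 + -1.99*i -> [-6.9, -8.89, -10.88, -12.87, -14.86]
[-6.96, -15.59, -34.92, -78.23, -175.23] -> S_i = -6.96*2.24^i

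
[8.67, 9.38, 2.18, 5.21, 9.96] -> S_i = Random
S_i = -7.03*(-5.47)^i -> [-7.03, 38.45, -210.34, 1150.58, -6293.68]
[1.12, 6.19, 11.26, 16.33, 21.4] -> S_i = 1.12 + 5.07*i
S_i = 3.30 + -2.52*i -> [3.3, 0.78, -1.74, -4.26, -6.78]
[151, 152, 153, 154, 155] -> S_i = 151 + 1*i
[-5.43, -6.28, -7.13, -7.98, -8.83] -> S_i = -5.43 + -0.85*i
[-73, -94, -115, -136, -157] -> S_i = -73 + -21*i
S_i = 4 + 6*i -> [4, 10, 16, 22, 28]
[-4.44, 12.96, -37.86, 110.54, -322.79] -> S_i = -4.44*(-2.92)^i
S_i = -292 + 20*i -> [-292, -272, -252, -232, -212]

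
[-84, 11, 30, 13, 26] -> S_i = Random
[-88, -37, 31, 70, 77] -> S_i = Random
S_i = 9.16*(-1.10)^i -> [9.16, -10.08, 11.08, -12.19, 13.41]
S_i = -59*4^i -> [-59, -236, -944, -3776, -15104]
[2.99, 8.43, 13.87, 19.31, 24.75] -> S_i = 2.99 + 5.44*i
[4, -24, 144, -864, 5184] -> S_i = 4*-6^i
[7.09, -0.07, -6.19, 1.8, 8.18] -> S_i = Random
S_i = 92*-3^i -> [92, -276, 828, -2484, 7452]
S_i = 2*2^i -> [2, 4, 8, 16, 32]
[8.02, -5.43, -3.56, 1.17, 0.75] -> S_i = Random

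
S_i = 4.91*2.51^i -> [4.91, 12.32, 30.93, 77.64, 194.88]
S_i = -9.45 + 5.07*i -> [-9.45, -4.38, 0.69, 5.76, 10.83]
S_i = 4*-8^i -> [4, -32, 256, -2048, 16384]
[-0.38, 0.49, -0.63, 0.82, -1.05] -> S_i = -0.38*(-1.29)^i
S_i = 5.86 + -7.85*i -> [5.86, -1.99, -9.84, -17.69, -25.54]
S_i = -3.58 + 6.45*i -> [-3.58, 2.87, 9.32, 15.77, 22.22]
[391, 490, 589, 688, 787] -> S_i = 391 + 99*i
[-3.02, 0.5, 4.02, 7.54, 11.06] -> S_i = -3.02 + 3.52*i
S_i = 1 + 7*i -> [1, 8, 15, 22, 29]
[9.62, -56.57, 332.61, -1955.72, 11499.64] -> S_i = 9.62*(-5.88)^i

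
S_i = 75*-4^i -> [75, -300, 1200, -4800, 19200]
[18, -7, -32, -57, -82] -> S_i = 18 + -25*i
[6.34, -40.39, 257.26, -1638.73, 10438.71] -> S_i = 6.34*(-6.37)^i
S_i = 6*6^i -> [6, 36, 216, 1296, 7776]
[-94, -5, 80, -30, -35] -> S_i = Random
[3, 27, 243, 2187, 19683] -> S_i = 3*9^i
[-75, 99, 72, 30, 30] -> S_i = Random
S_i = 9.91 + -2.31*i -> [9.91, 7.6, 5.29, 2.98, 0.67]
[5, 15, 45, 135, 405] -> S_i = 5*3^i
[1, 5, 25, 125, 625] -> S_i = 1*5^i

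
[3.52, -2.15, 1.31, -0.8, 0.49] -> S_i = 3.52*(-0.61)^i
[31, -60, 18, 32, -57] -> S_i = Random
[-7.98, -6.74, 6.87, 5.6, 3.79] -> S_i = Random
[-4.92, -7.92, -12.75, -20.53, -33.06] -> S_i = -4.92*1.61^i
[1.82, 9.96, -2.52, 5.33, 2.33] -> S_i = Random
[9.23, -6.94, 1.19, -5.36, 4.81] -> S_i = Random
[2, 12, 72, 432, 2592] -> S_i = 2*6^i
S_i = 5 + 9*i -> [5, 14, 23, 32, 41]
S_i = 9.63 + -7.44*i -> [9.63, 2.19, -5.25, -12.69, -20.13]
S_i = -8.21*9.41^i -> [-8.21, -77.26, -726.98, -6840.88, -64372.69]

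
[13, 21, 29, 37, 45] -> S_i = 13 + 8*i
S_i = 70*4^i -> [70, 280, 1120, 4480, 17920]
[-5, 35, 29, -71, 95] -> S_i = Random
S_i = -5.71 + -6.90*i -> [-5.71, -12.61, -19.51, -26.41, -33.31]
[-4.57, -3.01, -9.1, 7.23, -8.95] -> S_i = Random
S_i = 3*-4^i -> [3, -12, 48, -192, 768]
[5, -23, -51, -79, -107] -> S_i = 5 + -28*i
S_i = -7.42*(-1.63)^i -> [-7.42, 12.09, -19.71, 32.13, -52.38]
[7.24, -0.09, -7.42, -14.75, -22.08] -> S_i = 7.24 + -7.33*i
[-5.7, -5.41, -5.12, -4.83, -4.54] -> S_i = -5.70 + 0.29*i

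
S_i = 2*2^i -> [2, 4, 8, 16, 32]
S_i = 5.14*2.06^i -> [5.14, 10.59, 21.81, 44.93, 92.56]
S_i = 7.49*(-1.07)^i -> [7.49, -8.01, 8.58, -9.18, 9.82]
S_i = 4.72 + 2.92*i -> [4.72, 7.64, 10.56, 13.48, 16.4]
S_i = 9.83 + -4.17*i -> [9.83, 5.66, 1.49, -2.68, -6.85]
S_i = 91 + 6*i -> [91, 97, 103, 109, 115]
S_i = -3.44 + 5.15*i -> [-3.44, 1.71, 6.86, 12.01, 17.16]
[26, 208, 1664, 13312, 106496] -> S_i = 26*8^i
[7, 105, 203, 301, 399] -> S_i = 7 + 98*i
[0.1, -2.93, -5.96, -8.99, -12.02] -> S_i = 0.10 + -3.03*i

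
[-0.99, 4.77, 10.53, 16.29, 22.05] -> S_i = -0.99 + 5.76*i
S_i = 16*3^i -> [16, 48, 144, 432, 1296]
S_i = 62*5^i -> [62, 310, 1550, 7750, 38750]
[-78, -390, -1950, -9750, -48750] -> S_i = -78*5^i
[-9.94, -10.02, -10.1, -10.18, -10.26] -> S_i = -9.94 + -0.08*i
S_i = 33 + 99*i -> [33, 132, 231, 330, 429]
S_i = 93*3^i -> [93, 279, 837, 2511, 7533]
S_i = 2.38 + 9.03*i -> [2.38, 11.41, 20.44, 29.47, 38.5]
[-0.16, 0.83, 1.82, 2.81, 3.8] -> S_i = -0.16 + 0.99*i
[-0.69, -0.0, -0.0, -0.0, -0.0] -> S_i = -0.69*0.00^i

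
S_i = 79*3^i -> [79, 237, 711, 2133, 6399]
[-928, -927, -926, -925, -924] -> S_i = -928 + 1*i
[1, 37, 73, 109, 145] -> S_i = 1 + 36*i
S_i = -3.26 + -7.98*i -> [-3.26, -11.24, -19.22, -27.2, -35.18]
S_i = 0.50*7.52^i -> [0.5, 3.76, 28.28, 212.63, 1598.97]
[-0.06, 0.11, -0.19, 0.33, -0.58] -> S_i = -0.06*(-1.76)^i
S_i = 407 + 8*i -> [407, 415, 423, 431, 439]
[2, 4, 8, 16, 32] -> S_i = 2*2^i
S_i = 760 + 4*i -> [760, 764, 768, 772, 776]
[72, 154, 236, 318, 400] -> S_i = 72 + 82*i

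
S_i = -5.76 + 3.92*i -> [-5.76, -1.84, 2.08, 6.0, 9.92]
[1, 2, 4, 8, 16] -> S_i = 1*2^i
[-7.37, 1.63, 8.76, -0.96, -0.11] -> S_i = Random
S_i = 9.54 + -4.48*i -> [9.54, 5.06, 0.58, -3.9, -8.38]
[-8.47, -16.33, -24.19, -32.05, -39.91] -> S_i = -8.47 + -7.86*i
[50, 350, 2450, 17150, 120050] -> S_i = 50*7^i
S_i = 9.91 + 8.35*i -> [9.91, 18.26, 26.61, 34.96, 43.31]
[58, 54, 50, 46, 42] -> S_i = 58 + -4*i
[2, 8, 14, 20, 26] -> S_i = 2 + 6*i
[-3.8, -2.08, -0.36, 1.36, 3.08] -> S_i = -3.80 + 1.72*i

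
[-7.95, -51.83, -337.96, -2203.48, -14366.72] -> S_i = -7.95*6.52^i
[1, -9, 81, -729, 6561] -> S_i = 1*-9^i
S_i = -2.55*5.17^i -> [-2.55, -13.18, -68.16, -352.38, -1821.81]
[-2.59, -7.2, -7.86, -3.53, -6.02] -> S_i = Random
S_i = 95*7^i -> [95, 665, 4655, 32585, 228095]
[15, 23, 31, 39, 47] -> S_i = 15 + 8*i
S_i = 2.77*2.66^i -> [2.77, 7.37, 19.6, 52.13, 138.68]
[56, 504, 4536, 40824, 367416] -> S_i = 56*9^i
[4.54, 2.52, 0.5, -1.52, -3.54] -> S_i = 4.54 + -2.02*i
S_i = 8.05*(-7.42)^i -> [8.05, -59.73, 443.2, -3288.57, 24401.22]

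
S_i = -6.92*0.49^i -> [-6.92, -3.39, -1.66, -0.81, -0.4]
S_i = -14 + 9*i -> [-14, -5, 4, 13, 22]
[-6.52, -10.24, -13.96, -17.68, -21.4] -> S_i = -6.52 + -3.72*i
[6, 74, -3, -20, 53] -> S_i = Random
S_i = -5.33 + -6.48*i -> [-5.33, -11.81, -18.29, -24.77, -31.25]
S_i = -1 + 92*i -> [-1, 91, 183, 275, 367]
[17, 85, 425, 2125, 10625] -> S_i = 17*5^i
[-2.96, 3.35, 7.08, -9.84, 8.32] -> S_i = Random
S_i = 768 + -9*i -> [768, 759, 750, 741, 732]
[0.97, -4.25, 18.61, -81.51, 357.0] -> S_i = 0.97*(-4.38)^i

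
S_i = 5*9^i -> [5, 45, 405, 3645, 32805]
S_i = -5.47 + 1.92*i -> [-5.47, -3.55, -1.63, 0.29, 2.21]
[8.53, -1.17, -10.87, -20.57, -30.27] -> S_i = 8.53 + -9.70*i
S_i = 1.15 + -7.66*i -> [1.15, -6.51, -14.17, -21.83, -29.49]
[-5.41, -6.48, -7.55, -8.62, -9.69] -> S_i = -5.41 + -1.07*i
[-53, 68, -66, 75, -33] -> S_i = Random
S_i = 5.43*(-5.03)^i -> [5.43, -27.31, 137.38, -691.04, 3475.94]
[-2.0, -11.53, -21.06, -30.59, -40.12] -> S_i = -2.00 + -9.53*i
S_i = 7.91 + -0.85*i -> [7.91, 7.06, 6.21, 5.36, 4.51]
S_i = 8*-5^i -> [8, -40, 200, -1000, 5000]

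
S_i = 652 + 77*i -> [652, 729, 806, 883, 960]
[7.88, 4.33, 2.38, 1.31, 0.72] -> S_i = 7.88*0.55^i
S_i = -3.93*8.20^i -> [-3.93, -32.23, -264.25, -2166.88, -17768.39]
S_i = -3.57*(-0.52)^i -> [-3.57, 1.86, -0.97, 0.5, -0.26]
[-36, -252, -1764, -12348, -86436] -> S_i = -36*7^i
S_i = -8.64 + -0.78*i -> [-8.64, -9.42, -10.2, -10.98, -11.76]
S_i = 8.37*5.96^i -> [8.37, 49.89, 297.32, 1772.0, 10561.13]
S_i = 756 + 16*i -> [756, 772, 788, 804, 820]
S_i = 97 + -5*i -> [97, 92, 87, 82, 77]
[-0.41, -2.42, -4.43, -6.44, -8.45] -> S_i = -0.41 + -2.01*i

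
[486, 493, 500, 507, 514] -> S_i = 486 + 7*i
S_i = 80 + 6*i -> [80, 86, 92, 98, 104]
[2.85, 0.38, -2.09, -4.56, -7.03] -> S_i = 2.85 + -2.47*i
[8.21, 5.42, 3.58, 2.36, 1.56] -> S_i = 8.21*0.66^i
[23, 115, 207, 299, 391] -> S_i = 23 + 92*i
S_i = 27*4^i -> [27, 108, 432, 1728, 6912]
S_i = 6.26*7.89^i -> [6.26, 49.39, 389.7, 3074.72, 24259.53]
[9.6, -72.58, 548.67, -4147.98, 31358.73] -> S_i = 9.60*(-7.56)^i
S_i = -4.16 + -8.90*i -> [-4.16, -13.06, -21.96, -30.86, -39.76]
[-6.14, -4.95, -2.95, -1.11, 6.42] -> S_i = Random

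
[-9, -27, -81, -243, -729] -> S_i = -9*3^i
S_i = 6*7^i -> [6, 42, 294, 2058, 14406]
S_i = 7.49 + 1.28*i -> [7.49, 8.77, 10.05, 11.33, 12.61]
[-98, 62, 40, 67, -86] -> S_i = Random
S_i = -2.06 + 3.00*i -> [-2.06, 0.94, 3.94, 6.94, 9.94]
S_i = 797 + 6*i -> [797, 803, 809, 815, 821]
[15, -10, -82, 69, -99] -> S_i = Random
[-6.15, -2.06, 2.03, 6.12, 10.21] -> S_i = -6.15 + 4.09*i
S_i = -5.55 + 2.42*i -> [-5.55, -3.13, -0.71, 1.71, 4.13]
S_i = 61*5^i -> [61, 305, 1525, 7625, 38125]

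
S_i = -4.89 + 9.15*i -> [-4.89, 4.26, 13.41, 22.56, 31.71]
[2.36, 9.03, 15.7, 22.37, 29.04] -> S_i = 2.36 + 6.67*i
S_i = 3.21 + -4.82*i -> [3.21, -1.61, -6.43, -11.25, -16.07]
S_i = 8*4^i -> [8, 32, 128, 512, 2048]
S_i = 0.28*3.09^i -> [0.28, 0.87, 2.67, 8.26, 25.53]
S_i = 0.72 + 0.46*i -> [0.72, 1.18, 1.64, 2.1, 2.56]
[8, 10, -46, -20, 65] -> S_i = Random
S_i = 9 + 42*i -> [9, 51, 93, 135, 177]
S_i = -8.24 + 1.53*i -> [-8.24, -6.71, -5.18, -3.65, -2.12]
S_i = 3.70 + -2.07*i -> [3.7, 1.63, -0.44, -2.51, -4.58]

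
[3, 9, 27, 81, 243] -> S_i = 3*3^i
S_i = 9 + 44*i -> [9, 53, 97, 141, 185]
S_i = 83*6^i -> [83, 498, 2988, 17928, 107568]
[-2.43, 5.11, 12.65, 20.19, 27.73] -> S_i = -2.43 + 7.54*i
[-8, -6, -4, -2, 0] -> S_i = -8 + 2*i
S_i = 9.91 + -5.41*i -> [9.91, 4.5, -0.91, -6.32, -11.73]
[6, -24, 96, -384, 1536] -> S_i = 6*-4^i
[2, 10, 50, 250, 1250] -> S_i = 2*5^i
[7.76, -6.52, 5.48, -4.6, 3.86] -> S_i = 7.76*(-0.84)^i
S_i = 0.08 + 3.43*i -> [0.08, 3.51, 6.94, 10.37, 13.8]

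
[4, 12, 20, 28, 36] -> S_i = 4 + 8*i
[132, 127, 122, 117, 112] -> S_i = 132 + -5*i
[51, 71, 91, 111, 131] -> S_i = 51 + 20*i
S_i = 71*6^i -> [71, 426, 2556, 15336, 92016]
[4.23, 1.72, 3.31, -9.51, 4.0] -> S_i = Random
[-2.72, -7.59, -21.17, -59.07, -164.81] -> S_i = -2.72*2.79^i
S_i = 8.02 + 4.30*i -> [8.02, 12.32, 16.62, 20.92, 25.22]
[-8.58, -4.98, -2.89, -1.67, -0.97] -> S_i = -8.58*0.58^i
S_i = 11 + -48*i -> [11, -37, -85, -133, -181]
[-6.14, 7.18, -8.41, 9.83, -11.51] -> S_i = -6.14*(-1.17)^i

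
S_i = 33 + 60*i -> [33, 93, 153, 213, 273]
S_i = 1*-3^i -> [1, -3, 9, -27, 81]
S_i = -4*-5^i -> [-4, 20, -100, 500, -2500]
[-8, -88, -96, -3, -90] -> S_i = Random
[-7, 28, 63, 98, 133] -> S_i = -7 + 35*i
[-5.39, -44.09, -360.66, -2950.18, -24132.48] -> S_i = -5.39*8.18^i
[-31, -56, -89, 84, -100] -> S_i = Random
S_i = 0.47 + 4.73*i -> [0.47, 5.2, 9.93, 14.66, 19.39]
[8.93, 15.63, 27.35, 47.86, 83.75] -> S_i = 8.93*1.75^i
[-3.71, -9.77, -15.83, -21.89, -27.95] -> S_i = -3.71 + -6.06*i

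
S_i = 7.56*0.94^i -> [7.56, 7.11, 6.68, 6.28, 5.9]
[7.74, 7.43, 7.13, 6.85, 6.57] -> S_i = 7.74*0.96^i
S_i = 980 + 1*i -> [980, 981, 982, 983, 984]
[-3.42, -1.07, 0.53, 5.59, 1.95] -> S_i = Random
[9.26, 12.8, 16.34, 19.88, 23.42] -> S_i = 9.26 + 3.54*i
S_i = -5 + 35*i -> [-5, 30, 65, 100, 135]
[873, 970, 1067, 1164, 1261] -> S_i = 873 + 97*i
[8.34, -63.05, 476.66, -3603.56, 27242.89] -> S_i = 8.34*(-7.56)^i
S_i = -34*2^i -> [-34, -68, -136, -272, -544]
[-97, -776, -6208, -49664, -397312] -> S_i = -97*8^i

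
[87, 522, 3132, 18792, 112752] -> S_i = 87*6^i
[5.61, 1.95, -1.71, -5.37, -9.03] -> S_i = 5.61 + -3.66*i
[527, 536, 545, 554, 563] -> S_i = 527 + 9*i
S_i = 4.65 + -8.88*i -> [4.65, -4.23, -13.11, -21.99, -30.87]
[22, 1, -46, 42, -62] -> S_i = Random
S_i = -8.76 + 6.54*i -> [-8.76, -2.22, 4.32, 10.86, 17.4]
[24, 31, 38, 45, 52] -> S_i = 24 + 7*i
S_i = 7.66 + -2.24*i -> [7.66, 5.42, 3.18, 0.94, -1.3]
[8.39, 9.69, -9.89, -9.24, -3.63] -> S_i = Random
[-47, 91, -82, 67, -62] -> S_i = Random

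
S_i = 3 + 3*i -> [3, 6, 9, 12, 15]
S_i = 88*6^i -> [88, 528, 3168, 19008, 114048]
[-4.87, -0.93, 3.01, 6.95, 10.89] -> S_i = -4.87 + 3.94*i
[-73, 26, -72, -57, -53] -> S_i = Random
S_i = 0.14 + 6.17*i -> [0.14, 6.31, 12.48, 18.65, 24.82]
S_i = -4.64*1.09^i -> [-4.64, -5.06, -5.51, -6.01, -6.55]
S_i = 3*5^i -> [3, 15, 75, 375, 1875]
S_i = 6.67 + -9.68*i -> [6.67, -3.01, -12.69, -22.37, -32.05]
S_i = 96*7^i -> [96, 672, 4704, 32928, 230496]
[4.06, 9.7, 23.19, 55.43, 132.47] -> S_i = 4.06*2.39^i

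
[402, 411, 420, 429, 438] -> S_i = 402 + 9*i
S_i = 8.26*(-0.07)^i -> [8.26, -0.58, 0.04, -0.0, 0.0]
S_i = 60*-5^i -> [60, -300, 1500, -7500, 37500]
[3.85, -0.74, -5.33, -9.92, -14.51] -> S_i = 3.85 + -4.59*i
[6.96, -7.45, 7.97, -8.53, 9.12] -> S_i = 6.96*(-1.07)^i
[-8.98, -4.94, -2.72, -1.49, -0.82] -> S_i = -8.98*0.55^i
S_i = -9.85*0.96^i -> [-9.85, -9.46, -9.08, -8.71, -8.37]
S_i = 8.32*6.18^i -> [8.32, 51.42, 317.76, 1963.76, 12136.05]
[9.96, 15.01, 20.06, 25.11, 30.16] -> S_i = 9.96 + 5.05*i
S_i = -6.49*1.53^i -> [-6.49, -9.93, -15.19, -23.24, -35.56]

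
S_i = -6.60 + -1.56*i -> [-6.6, -8.16, -9.72, -11.28, -12.84]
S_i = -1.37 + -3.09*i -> [-1.37, -4.46, -7.55, -10.64, -13.73]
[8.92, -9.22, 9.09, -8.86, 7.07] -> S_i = Random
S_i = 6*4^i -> [6, 24, 96, 384, 1536]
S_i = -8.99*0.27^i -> [-8.99, -2.43, -0.66, -0.18, -0.05]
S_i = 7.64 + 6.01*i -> [7.64, 13.65, 19.66, 25.67, 31.68]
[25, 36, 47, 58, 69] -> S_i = 25 + 11*i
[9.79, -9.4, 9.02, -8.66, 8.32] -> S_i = 9.79*(-0.96)^i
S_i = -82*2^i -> [-82, -164, -328, -656, -1312]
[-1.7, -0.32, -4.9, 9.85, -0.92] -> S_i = Random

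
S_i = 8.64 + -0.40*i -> [8.64, 8.24, 7.84, 7.44, 7.04]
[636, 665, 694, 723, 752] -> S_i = 636 + 29*i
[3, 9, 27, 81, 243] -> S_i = 3*3^i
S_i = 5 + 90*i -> [5, 95, 185, 275, 365]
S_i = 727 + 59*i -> [727, 786, 845, 904, 963]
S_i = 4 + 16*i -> [4, 20, 36, 52, 68]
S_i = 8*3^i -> [8, 24, 72, 216, 648]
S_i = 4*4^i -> [4, 16, 64, 256, 1024]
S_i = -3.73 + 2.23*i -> [-3.73, -1.5, 0.73, 2.96, 5.19]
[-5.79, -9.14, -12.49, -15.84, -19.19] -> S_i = -5.79 + -3.35*i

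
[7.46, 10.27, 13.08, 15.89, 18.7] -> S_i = 7.46 + 2.81*i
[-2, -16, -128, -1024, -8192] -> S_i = -2*8^i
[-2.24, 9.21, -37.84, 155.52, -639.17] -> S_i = -2.24*(-4.11)^i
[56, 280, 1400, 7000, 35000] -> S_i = 56*5^i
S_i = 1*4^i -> [1, 4, 16, 64, 256]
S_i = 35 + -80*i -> [35, -45, -125, -205, -285]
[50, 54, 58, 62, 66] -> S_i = 50 + 4*i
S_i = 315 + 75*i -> [315, 390, 465, 540, 615]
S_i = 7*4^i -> [7, 28, 112, 448, 1792]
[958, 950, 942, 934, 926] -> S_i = 958 + -8*i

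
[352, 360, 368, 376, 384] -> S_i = 352 + 8*i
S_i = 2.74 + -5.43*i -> [2.74, -2.69, -8.12, -13.55, -18.98]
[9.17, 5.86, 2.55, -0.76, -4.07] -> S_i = 9.17 + -3.31*i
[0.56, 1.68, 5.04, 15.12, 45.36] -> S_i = 0.56*3.00^i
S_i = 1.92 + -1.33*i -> [1.92, 0.59, -0.74, -2.07, -3.4]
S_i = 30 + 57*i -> [30, 87, 144, 201, 258]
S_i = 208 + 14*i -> [208, 222, 236, 250, 264]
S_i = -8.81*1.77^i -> [-8.81, -15.59, -27.6, -48.85, -86.47]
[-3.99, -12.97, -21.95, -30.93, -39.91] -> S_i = -3.99 + -8.98*i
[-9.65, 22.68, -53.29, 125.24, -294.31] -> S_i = -9.65*(-2.35)^i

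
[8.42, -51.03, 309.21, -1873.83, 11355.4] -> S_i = 8.42*(-6.06)^i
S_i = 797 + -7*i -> [797, 790, 783, 776, 769]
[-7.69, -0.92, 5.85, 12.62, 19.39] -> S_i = -7.69 + 6.77*i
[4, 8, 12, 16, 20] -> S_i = 4 + 4*i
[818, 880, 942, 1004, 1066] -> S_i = 818 + 62*i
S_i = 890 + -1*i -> [890, 889, 888, 887, 886]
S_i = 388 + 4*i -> [388, 392, 396, 400, 404]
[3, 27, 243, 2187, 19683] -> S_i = 3*9^i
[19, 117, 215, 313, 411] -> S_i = 19 + 98*i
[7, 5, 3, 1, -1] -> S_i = 7 + -2*i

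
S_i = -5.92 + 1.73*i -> [-5.92, -4.19, -2.46, -0.73, 1.0]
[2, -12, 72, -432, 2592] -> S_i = 2*-6^i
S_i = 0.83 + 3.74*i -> [0.83, 4.57, 8.31, 12.05, 15.79]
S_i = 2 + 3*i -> [2, 5, 8, 11, 14]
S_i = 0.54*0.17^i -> [0.54, 0.09, 0.02, 0.0, 0.0]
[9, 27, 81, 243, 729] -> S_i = 9*3^i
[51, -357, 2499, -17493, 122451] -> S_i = 51*-7^i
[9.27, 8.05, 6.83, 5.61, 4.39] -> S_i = 9.27 + -1.22*i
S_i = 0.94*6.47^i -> [0.94, 6.08, 39.35, 254.59, 1647.19]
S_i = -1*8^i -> [-1, -8, -64, -512, -4096]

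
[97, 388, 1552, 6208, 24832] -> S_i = 97*4^i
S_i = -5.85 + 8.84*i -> [-5.85, 2.99, 11.83, 20.67, 29.51]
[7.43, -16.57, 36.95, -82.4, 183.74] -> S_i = 7.43*(-2.23)^i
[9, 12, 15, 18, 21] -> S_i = 9 + 3*i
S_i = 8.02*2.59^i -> [8.02, 20.77, 53.8, 139.34, 360.89]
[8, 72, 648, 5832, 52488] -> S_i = 8*9^i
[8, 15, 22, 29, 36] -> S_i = 8 + 7*i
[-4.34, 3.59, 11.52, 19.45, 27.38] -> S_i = -4.34 + 7.93*i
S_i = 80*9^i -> [80, 720, 6480, 58320, 524880]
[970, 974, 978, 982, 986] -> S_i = 970 + 4*i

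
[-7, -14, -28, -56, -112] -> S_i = -7*2^i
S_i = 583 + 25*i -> [583, 608, 633, 658, 683]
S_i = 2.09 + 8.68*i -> [2.09, 10.77, 19.45, 28.13, 36.81]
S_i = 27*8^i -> [27, 216, 1728, 13824, 110592]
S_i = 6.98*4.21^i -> [6.98, 29.39, 123.71, 520.84, 2192.72]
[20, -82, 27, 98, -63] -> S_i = Random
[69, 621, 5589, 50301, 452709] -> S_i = 69*9^i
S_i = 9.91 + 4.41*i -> [9.91, 14.32, 18.73, 23.14, 27.55]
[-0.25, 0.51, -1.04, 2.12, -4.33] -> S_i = -0.25*(-2.04)^i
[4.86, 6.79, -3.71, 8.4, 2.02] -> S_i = Random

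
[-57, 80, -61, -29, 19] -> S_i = Random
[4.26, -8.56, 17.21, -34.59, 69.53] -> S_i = 4.26*(-2.01)^i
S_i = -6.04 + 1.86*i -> [-6.04, -4.18, -2.32, -0.46, 1.4]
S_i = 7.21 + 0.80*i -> [7.21, 8.01, 8.81, 9.61, 10.41]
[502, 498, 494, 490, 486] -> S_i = 502 + -4*i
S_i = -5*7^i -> [-5, -35, -245, -1715, -12005]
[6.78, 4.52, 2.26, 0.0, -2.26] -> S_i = 6.78 + -2.26*i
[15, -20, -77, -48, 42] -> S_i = Random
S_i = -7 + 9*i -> [-7, 2, 11, 20, 29]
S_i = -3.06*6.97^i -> [-3.06, -21.33, -148.66, -1036.14, -7221.92]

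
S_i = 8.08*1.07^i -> [8.08, 8.65, 9.25, 9.9, 10.59]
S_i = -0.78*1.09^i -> [-0.78, -0.85, -0.93, -1.01, -1.1]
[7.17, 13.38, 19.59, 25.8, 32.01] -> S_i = 7.17 + 6.21*i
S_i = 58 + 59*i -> [58, 117, 176, 235, 294]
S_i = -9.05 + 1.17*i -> [-9.05, -7.88, -6.71, -5.54, -4.37]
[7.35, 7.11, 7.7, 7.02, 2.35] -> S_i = Random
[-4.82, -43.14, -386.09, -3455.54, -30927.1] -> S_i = -4.82*8.95^i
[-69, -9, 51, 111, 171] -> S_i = -69 + 60*i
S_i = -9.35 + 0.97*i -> [-9.35, -8.38, -7.41, -6.44, -5.47]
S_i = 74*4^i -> [74, 296, 1184, 4736, 18944]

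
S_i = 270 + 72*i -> [270, 342, 414, 486, 558]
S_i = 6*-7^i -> [6, -42, 294, -2058, 14406]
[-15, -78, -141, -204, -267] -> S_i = -15 + -63*i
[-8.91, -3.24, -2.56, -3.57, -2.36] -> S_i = Random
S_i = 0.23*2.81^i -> [0.23, 0.65, 1.82, 5.1, 14.34]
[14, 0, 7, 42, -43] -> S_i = Random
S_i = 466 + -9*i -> [466, 457, 448, 439, 430]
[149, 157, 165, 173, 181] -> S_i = 149 + 8*i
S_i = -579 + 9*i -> [-579, -570, -561, -552, -543]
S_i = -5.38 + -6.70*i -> [-5.38, -12.08, -18.78, -25.48, -32.18]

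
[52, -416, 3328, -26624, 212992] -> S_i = 52*-8^i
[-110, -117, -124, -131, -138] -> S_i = -110 + -7*i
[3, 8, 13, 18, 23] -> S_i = 3 + 5*i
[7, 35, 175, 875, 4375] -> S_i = 7*5^i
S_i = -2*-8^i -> [-2, 16, -128, 1024, -8192]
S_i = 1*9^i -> [1, 9, 81, 729, 6561]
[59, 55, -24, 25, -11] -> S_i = Random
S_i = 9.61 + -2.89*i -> [9.61, 6.72, 3.83, 0.94, -1.95]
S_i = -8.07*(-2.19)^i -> [-8.07, 17.67, -38.7, 84.76, -185.63]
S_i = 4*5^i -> [4, 20, 100, 500, 2500]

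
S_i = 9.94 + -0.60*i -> [9.94, 9.34, 8.74, 8.14, 7.54]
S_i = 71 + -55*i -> [71, 16, -39, -94, -149]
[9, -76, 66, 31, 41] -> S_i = Random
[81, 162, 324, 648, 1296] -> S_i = 81*2^i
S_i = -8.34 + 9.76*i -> [-8.34, 1.42, 11.18, 20.94, 30.7]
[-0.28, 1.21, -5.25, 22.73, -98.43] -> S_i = -0.28*(-4.33)^i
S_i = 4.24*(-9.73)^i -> [4.24, -41.26, 401.41, -3905.75, 38002.94]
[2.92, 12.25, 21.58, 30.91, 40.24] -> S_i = 2.92 + 9.33*i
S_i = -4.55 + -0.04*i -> [-4.55, -4.59, -4.63, -4.67, -4.71]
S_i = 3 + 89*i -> [3, 92, 181, 270, 359]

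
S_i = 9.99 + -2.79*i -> [9.99, 7.2, 4.41, 1.62, -1.17]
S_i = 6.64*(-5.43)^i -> [6.64, -36.06, 195.78, -1063.08, 5772.55]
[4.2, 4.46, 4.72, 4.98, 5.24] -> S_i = 4.20 + 0.26*i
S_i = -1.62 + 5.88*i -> [-1.62, 4.26, 10.14, 16.02, 21.9]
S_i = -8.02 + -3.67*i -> [-8.02, -11.69, -15.36, -19.03, -22.7]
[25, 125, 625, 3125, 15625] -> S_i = 25*5^i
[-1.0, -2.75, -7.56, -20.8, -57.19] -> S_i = -1.00*2.75^i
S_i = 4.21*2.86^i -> [4.21, 12.04, 34.44, 98.49, 281.67]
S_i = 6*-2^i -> [6, -12, 24, -48, 96]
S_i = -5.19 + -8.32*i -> [-5.19, -13.51, -21.83, -30.15, -38.47]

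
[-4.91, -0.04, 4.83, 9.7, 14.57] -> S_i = -4.91 + 4.87*i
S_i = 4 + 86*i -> [4, 90, 176, 262, 348]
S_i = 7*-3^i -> [7, -21, 63, -189, 567]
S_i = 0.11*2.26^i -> [0.11, 0.25, 0.56, 1.27, 2.87]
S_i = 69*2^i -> [69, 138, 276, 552, 1104]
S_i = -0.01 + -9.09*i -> [-0.01, -9.1, -18.19, -27.28, -36.37]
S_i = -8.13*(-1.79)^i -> [-8.13, 14.55, -26.05, 46.63, -83.46]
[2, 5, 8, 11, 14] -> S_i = 2 + 3*i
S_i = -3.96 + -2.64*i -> [-3.96, -6.6, -9.24, -11.88, -14.52]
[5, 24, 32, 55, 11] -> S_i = Random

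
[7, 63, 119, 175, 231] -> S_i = 7 + 56*i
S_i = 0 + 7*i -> [0, 7, 14, 21, 28]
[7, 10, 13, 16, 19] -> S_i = 7 + 3*i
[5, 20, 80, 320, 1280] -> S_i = 5*4^i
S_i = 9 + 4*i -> [9, 13, 17, 21, 25]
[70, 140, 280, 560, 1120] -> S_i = 70*2^i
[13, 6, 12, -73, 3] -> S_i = Random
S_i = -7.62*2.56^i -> [-7.62, -19.51, -49.94, -127.84, -327.28]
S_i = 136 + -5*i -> [136, 131, 126, 121, 116]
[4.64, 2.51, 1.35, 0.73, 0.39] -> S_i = 4.64*0.54^i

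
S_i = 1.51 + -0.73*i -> [1.51, 0.78, 0.05, -0.68, -1.41]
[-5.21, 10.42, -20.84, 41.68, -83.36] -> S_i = -5.21*(-2.00)^i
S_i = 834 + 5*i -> [834, 839, 844, 849, 854]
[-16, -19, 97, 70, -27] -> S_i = Random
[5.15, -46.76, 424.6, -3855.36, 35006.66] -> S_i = 5.15*(-9.08)^i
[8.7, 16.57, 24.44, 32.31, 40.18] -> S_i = 8.70 + 7.87*i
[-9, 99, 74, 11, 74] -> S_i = Random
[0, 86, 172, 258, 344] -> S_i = 0 + 86*i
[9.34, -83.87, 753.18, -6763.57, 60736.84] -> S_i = 9.34*(-8.98)^i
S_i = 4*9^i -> [4, 36, 324, 2916, 26244]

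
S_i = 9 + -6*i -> [9, 3, -3, -9, -15]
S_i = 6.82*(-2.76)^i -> [6.82, -18.82, 51.95, -143.39, 395.75]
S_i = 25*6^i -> [25, 150, 900, 5400, 32400]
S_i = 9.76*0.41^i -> [9.76, 4.0, 1.64, 0.67, 0.28]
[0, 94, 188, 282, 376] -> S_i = 0 + 94*i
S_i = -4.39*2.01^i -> [-4.39, -8.82, -17.74, -35.65, -71.66]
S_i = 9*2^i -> [9, 18, 36, 72, 144]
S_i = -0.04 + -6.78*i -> [-0.04, -6.82, -13.6, -20.38, -27.16]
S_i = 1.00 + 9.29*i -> [1.0, 10.29, 19.58, 28.87, 38.16]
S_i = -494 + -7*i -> [-494, -501, -508, -515, -522]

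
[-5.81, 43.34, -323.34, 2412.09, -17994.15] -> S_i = -5.81*(-7.46)^i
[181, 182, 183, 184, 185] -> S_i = 181 + 1*i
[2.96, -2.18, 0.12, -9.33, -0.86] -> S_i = Random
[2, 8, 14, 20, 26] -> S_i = 2 + 6*i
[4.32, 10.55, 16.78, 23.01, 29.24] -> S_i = 4.32 + 6.23*i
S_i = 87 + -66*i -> [87, 21, -45, -111, -177]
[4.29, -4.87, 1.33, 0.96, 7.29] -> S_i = Random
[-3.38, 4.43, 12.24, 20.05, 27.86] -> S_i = -3.38 + 7.81*i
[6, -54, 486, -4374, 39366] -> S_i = 6*-9^i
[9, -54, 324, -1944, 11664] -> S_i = 9*-6^i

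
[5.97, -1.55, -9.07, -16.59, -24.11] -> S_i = 5.97 + -7.52*i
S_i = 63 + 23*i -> [63, 86, 109, 132, 155]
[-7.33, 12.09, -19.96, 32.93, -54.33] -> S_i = -7.33*(-1.65)^i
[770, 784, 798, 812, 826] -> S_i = 770 + 14*i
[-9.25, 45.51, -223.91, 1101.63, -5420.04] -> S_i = -9.25*(-4.92)^i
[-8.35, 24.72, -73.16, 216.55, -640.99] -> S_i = -8.35*(-2.96)^i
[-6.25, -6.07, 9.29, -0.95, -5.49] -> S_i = Random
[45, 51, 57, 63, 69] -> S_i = 45 + 6*i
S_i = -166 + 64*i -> [-166, -102, -38, 26, 90]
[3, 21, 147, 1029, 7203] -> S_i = 3*7^i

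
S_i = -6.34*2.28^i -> [-6.34, -14.46, -32.96, -75.14, -171.33]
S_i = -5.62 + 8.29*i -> [-5.62, 2.67, 10.96, 19.25, 27.54]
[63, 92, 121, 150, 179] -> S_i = 63 + 29*i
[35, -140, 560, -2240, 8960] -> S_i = 35*-4^i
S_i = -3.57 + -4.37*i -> [-3.57, -7.94, -12.31, -16.68, -21.05]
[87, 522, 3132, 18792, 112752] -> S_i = 87*6^i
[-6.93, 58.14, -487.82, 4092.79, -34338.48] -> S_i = -6.93*(-8.39)^i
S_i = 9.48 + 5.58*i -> [9.48, 15.06, 20.64, 26.22, 31.8]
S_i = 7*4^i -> [7, 28, 112, 448, 1792]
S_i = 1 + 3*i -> [1, 4, 7, 10, 13]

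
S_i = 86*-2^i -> [86, -172, 344, -688, 1376]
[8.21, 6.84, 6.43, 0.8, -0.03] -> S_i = Random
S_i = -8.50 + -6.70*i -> [-8.5, -15.2, -21.9, -28.6, -35.3]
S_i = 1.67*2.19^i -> [1.67, 3.66, 8.01, 17.54, 38.41]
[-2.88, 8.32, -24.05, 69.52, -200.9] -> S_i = -2.88*(-2.89)^i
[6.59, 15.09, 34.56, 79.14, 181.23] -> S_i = 6.59*2.29^i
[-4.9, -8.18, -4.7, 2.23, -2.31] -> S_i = Random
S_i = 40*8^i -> [40, 320, 2560, 20480, 163840]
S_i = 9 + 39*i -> [9, 48, 87, 126, 165]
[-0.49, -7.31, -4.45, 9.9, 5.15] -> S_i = Random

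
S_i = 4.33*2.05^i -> [4.33, 8.88, 18.2, 37.3, 76.47]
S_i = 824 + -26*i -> [824, 798, 772, 746, 720]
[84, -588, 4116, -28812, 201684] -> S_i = 84*-7^i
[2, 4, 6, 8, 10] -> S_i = 2 + 2*i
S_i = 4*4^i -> [4, 16, 64, 256, 1024]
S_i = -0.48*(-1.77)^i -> [-0.48, 0.85, -1.5, 2.66, -4.71]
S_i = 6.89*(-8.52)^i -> [6.89, -58.7, 500.15, -4261.26, 36305.93]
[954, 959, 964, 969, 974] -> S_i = 954 + 5*i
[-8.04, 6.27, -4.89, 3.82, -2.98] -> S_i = -8.04*(-0.78)^i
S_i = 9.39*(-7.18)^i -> [9.39, -67.42, 484.08, -3475.67, 24955.33]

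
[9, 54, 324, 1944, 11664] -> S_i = 9*6^i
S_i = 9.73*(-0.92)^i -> [9.73, -8.95, 8.24, -7.58, 6.97]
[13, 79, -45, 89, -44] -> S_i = Random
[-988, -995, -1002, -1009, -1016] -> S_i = -988 + -7*i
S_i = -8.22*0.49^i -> [-8.22, -4.03, -1.97, -0.97, -0.47]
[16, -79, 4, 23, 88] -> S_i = Random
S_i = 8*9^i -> [8, 72, 648, 5832, 52488]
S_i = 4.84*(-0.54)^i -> [4.84, -2.61, 1.41, -0.76, 0.41]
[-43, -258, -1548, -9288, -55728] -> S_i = -43*6^i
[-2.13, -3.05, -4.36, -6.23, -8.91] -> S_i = -2.13*1.43^i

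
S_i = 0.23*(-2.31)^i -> [0.23, -0.53, 1.23, -2.84, 6.55]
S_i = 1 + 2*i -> [1, 3, 5, 7, 9]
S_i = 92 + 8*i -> [92, 100, 108, 116, 124]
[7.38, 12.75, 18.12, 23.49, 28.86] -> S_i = 7.38 + 5.37*i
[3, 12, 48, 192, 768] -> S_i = 3*4^i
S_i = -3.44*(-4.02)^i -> [-3.44, 13.83, -55.59, 223.48, -898.39]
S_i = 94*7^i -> [94, 658, 4606, 32242, 225694]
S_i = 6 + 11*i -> [6, 17, 28, 39, 50]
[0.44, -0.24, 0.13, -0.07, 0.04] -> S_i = 0.44*(-0.54)^i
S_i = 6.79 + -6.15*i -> [6.79, 0.64, -5.51, -11.66, -17.81]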